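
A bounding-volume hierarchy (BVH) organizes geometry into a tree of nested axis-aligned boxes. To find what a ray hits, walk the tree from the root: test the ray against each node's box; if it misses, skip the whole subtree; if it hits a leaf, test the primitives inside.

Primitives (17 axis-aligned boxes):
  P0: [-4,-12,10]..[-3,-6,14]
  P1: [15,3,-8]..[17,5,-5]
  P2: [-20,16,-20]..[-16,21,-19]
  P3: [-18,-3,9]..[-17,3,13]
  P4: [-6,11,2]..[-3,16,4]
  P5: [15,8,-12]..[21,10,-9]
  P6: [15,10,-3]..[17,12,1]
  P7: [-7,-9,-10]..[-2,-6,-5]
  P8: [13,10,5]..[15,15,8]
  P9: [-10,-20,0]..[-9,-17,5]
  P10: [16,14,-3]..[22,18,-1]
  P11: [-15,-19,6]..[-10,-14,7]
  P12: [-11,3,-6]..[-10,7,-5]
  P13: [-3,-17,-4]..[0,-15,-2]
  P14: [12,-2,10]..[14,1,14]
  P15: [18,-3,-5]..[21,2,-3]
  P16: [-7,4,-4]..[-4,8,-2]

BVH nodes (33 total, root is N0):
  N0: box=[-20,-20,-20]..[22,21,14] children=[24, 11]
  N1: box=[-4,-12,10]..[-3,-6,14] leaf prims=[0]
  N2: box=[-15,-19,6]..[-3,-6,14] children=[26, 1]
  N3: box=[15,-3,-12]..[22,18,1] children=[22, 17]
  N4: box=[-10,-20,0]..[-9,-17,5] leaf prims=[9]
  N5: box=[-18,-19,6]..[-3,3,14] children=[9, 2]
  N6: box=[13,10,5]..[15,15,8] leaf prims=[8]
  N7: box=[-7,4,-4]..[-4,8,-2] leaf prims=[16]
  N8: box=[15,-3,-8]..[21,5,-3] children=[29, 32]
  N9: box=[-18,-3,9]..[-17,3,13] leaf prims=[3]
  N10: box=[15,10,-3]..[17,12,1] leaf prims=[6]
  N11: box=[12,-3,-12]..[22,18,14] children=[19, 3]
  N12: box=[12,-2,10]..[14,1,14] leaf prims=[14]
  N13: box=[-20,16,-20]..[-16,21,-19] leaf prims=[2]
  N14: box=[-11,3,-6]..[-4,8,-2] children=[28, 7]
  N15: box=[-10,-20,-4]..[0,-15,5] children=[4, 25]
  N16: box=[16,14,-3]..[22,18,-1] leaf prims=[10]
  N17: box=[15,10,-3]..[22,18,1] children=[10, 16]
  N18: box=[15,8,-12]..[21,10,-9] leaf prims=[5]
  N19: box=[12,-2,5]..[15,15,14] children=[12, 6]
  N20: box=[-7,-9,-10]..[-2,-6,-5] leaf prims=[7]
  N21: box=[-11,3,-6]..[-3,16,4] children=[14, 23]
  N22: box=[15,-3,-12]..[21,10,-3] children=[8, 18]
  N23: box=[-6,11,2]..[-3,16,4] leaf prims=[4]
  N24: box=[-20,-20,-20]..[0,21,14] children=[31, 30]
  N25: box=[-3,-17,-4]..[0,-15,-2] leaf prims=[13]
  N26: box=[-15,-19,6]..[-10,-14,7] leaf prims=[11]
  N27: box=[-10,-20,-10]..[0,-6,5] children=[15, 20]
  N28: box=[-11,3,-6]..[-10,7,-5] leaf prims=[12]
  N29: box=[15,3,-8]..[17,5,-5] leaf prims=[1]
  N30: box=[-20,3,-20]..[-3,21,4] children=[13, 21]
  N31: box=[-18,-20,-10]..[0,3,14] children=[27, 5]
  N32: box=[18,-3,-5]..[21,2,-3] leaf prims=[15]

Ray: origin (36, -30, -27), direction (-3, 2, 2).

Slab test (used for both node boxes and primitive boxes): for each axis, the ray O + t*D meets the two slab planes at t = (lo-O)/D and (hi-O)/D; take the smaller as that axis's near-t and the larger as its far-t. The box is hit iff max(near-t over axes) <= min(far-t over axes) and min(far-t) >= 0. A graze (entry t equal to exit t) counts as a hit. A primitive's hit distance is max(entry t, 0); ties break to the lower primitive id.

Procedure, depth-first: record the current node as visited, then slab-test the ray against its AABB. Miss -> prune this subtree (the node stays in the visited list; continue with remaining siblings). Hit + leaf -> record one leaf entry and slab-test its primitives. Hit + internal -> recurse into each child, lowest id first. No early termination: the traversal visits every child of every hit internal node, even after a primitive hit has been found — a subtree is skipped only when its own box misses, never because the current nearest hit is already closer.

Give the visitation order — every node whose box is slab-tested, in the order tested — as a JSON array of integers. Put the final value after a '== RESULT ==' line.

Trace the traversal:
N0 x:[14/3,56/3] y:[5,51/2] z:[7/2,41/2] -> hit [5,56/3], descend [11, 24]
  N11 x:[14/3,8] y:[27/2,24] z:[15/2,41/2] -> miss, prune
  N24 x:[12,56/3] y:[5,51/2] z:[7/2,41/2] -> hit [12,56/3], descend [30, 31]
    N30 x:[13,56/3] y:[33/2,51/2] z:[7/2,31/2] -> miss, prune
    N31 x:[12,18] y:[5,33/2] z:[17/2,41/2] -> hit [12,33/2], descend [5, 27]
      N5 x:[13,18] y:[11/2,33/2] z:[33/2,41/2] -> hit [33/2,33/2], descend [2, 9]
        N2 x:[13,17] y:[11/2,12] z:[33/2,41/2] -> miss, prune
        N9 x:[53/3,18] y:[27/2,33/2] z:[18,20] -> miss, prune
      N27 x:[12,46/3] y:[5,12] z:[17/2,16] -> hit [12,12], descend [15, 20]
        N15 x:[12,46/3] y:[5,15/2] z:[23/2,16] -> miss, prune
        N20 x:[38/3,43/3] y:[21/2,12] z:[17/2,11] -> miss, prune

order=[0, 11, 24, 30, 31, 5, 2, 9, 27, 15, 20]  |boxes|=11  |leaves|=0  hit=miss

== RESULT ==
[0, 11, 24, 30, 31, 5, 2, 9, 27, 15, 20]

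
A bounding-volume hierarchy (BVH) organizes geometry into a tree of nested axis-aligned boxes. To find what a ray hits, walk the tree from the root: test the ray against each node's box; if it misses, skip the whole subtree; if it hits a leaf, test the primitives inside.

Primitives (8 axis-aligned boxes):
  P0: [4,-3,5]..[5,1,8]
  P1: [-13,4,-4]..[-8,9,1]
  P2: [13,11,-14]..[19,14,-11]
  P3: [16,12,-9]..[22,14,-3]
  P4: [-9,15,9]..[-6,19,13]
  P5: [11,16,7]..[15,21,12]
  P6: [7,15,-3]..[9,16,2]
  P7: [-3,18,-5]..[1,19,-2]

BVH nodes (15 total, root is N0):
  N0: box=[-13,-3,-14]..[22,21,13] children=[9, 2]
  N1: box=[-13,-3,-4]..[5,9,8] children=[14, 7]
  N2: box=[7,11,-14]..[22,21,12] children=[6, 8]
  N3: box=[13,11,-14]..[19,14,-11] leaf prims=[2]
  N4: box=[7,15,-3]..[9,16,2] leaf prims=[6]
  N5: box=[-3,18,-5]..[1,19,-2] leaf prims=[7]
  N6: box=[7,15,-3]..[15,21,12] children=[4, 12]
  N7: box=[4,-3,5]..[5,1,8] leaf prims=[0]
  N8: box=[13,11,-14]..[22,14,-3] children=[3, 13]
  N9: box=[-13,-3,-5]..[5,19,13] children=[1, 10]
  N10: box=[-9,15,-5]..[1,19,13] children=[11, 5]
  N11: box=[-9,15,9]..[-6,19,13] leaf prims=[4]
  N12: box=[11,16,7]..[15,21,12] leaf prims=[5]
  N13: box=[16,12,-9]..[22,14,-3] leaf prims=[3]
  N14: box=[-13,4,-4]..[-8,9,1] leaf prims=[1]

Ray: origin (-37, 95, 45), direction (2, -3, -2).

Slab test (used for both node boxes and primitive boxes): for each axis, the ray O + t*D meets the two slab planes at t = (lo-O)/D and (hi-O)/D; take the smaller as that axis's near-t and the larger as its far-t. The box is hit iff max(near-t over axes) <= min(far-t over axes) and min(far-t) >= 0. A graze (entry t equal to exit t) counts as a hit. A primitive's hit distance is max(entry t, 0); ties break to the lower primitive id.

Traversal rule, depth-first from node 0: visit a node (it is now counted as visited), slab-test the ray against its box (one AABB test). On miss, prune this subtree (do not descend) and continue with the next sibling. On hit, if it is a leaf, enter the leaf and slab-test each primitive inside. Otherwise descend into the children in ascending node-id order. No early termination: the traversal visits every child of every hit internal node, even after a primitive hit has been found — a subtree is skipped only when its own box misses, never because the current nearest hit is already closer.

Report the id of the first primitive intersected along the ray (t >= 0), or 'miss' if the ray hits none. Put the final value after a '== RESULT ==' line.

Traverse from the root:
N0 x:[12,59/2] y:[74/3,98/3] z:[16,59/2] -> hit [74/3,59/2], descend [2, 9]
  N2 x:[22,59/2] y:[74/3,28] z:[33/2,59/2] -> hit [74/3,28], descend [6, 8]
    N6 x:[22,26] y:[74/3,80/3] z:[33/2,24] -> miss, prune
    N8 x:[25,59/2] y:[27,28] z:[24,59/2] -> hit [27,28], descend [3, 13]
      N3 x:[25,28] y:[27,28] z:[28,59/2] -> hit [28,28] leaf, test {P2@t=28}
      N13 x:[53/2,59/2] y:[27,83/3] z:[24,27] -> hit [27,27] leaf, test {P3@t=27}
  N9 x:[12,21] y:[76/3,98/3] z:[16,25] -> miss, prune

7 AABB tests over nodes [0, 2, 6, 8, 3, 13, 9]; 2 leaves entered; closest P3.

== RESULT ==
3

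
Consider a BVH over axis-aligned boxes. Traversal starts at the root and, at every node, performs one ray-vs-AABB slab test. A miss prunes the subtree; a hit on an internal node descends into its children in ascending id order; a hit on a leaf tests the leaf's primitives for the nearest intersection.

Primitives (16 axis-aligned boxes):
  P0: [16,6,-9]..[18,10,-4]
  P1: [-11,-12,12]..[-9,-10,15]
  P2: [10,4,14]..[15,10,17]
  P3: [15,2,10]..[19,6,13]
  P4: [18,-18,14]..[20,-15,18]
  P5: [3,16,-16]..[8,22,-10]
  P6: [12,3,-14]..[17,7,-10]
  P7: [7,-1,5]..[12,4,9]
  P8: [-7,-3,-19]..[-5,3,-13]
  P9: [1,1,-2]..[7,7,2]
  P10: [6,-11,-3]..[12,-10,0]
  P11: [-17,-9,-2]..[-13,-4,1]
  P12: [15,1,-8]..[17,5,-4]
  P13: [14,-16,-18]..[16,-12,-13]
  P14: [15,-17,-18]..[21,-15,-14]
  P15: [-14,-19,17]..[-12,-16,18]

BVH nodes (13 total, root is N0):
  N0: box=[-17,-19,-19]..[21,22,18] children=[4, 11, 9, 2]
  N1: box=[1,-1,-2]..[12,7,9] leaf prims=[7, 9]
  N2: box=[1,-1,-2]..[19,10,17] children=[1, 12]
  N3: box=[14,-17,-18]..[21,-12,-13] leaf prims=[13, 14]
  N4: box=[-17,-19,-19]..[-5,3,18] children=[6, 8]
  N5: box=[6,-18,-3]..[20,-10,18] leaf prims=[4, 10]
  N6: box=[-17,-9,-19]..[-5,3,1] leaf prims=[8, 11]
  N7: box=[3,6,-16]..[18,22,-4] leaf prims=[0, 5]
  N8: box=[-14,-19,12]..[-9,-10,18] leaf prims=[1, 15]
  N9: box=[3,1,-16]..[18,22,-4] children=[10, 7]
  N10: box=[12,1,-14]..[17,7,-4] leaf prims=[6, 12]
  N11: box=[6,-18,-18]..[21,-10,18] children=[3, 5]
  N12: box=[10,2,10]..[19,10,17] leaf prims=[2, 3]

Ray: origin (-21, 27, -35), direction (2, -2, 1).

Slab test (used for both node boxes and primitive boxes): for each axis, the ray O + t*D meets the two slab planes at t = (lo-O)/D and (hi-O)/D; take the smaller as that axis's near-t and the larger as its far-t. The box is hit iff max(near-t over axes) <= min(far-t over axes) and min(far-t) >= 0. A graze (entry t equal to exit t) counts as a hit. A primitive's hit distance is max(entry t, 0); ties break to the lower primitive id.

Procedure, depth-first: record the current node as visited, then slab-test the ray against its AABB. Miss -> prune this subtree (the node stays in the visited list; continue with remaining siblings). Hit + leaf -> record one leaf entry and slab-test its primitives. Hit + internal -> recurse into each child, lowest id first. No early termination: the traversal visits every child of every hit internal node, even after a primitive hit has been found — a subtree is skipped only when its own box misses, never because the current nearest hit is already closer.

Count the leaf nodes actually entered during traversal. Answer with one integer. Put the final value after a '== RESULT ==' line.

Trace the traversal:
N0 x:[2,21] y:[5/2,23] z:[16,53] -> hit [16,21], descend [2, 4, 9, 11]
  N2 x:[11,20] y:[17/2,14] z:[33,52] -> miss, prune
  N4 x:[2,8] y:[12,23] z:[16,53] -> miss, prune
  N9 x:[12,39/2] y:[5/2,13] z:[19,31] -> miss, prune
  N11 x:[27/2,21] y:[37/2,45/2] z:[17,53] -> hit [37/2,21], descend [3, 5]
    N3 x:[35/2,21] y:[39/2,22] z:[17,22] -> hit [39/2,21] leaf, test {P13(miss), P14@t=21}
    N5 x:[27/2,41/2] y:[37/2,45/2] z:[32,53] -> miss, prune

7 AABB tests over nodes [0, 2, 4, 9, 11, 3, 5]; 1 leaf entered; closest P14.

== RESULT ==
1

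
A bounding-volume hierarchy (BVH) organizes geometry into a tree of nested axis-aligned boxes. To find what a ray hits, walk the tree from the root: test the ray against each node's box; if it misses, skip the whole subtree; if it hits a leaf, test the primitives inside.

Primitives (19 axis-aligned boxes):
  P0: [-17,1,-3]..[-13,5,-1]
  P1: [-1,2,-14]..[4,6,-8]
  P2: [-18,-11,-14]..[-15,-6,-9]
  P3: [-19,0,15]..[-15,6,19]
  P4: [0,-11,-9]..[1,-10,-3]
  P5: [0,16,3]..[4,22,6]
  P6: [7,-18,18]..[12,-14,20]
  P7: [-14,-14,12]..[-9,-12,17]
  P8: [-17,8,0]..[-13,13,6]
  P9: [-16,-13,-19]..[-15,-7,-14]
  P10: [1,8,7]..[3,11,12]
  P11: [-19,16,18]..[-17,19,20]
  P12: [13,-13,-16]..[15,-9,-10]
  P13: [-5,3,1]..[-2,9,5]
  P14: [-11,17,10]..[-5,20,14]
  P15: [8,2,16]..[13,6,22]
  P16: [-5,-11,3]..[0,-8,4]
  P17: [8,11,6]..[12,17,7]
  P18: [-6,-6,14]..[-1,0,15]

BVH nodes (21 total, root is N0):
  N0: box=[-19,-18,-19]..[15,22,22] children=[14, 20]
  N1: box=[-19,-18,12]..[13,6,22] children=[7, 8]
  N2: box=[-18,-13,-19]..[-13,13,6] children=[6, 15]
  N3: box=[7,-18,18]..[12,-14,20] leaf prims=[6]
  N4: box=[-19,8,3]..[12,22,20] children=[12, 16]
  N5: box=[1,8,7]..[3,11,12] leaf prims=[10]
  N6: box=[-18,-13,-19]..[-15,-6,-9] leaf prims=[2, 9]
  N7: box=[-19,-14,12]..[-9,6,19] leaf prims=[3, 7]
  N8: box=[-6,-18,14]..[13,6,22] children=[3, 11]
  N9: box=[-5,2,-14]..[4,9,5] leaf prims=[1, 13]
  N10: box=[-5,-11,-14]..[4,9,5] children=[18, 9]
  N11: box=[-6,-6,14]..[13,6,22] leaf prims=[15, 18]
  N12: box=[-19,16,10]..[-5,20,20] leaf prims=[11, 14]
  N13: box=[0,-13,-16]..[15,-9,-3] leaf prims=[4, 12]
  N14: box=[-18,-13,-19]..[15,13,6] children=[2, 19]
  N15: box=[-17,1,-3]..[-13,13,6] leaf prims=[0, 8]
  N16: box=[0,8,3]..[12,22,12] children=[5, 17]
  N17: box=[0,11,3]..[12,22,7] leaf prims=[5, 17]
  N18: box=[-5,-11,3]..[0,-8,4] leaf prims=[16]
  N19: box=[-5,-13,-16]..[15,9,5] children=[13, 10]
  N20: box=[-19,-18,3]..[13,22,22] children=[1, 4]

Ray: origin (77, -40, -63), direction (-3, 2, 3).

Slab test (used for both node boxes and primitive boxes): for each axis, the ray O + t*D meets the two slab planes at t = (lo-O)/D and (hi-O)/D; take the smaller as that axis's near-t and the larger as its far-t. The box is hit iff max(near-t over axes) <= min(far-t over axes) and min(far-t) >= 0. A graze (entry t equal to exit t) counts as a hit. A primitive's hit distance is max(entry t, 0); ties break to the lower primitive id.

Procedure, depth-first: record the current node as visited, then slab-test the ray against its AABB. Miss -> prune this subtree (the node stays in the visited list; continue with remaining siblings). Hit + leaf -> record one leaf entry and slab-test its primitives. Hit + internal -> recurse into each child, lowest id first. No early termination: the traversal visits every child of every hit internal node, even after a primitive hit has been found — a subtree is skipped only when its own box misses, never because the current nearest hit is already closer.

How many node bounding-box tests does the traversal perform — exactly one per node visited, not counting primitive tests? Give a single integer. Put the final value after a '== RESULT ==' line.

Trace the traversal:
N0 x:[62/3,32] y:[11,31] z:[44/3,85/3] -> hit [62/3,85/3], descend [14, 20]
  N14 x:[62/3,95/3] y:[27/2,53/2] z:[44/3,23] -> hit [62/3,23], descend [2, 19]
    N2 x:[30,95/3] y:[27/2,53/2] z:[44/3,23] -> miss, prune
    N19 x:[62/3,82/3] y:[27/2,49/2] z:[47/3,68/3] -> hit [62/3,68/3], descend [10, 13]
      N10 x:[73/3,82/3] y:[29/2,49/2] z:[49/3,68/3] -> miss, prune
      N13 x:[62/3,77/3] y:[27/2,31/2] z:[47/3,20] -> miss, prune
  N20 x:[64/3,32] y:[11,31] z:[22,85/3] -> hit [22,85/3], descend [1, 4]
    N1 x:[64/3,32] y:[11,23] z:[25,85/3] -> miss, prune
    N4 x:[65/3,32] y:[24,31] z:[22,83/3] -> hit [24,83/3], descend [12, 16]
      N12 x:[82/3,32] y:[28,30] z:[73/3,83/3] -> miss, prune
      N16 x:[65/3,77/3] y:[24,31] z:[22,25] -> hit [24,25], descend [5, 17]
        N5 x:[74/3,76/3] y:[24,51/2] z:[70/3,25] -> hit [74/3,25] leaf, test {P10@t=74/3}
        N17 x:[65/3,77/3] y:[51/2,31] z:[22,70/3] -> miss, prune

Summary -> nodes [0, 14, 2, 19, 10, 13, 20, 1, 4, 12, 16, 5, 17]; box-tests=13; leaf-entries=1; first=P10

== RESULT ==
13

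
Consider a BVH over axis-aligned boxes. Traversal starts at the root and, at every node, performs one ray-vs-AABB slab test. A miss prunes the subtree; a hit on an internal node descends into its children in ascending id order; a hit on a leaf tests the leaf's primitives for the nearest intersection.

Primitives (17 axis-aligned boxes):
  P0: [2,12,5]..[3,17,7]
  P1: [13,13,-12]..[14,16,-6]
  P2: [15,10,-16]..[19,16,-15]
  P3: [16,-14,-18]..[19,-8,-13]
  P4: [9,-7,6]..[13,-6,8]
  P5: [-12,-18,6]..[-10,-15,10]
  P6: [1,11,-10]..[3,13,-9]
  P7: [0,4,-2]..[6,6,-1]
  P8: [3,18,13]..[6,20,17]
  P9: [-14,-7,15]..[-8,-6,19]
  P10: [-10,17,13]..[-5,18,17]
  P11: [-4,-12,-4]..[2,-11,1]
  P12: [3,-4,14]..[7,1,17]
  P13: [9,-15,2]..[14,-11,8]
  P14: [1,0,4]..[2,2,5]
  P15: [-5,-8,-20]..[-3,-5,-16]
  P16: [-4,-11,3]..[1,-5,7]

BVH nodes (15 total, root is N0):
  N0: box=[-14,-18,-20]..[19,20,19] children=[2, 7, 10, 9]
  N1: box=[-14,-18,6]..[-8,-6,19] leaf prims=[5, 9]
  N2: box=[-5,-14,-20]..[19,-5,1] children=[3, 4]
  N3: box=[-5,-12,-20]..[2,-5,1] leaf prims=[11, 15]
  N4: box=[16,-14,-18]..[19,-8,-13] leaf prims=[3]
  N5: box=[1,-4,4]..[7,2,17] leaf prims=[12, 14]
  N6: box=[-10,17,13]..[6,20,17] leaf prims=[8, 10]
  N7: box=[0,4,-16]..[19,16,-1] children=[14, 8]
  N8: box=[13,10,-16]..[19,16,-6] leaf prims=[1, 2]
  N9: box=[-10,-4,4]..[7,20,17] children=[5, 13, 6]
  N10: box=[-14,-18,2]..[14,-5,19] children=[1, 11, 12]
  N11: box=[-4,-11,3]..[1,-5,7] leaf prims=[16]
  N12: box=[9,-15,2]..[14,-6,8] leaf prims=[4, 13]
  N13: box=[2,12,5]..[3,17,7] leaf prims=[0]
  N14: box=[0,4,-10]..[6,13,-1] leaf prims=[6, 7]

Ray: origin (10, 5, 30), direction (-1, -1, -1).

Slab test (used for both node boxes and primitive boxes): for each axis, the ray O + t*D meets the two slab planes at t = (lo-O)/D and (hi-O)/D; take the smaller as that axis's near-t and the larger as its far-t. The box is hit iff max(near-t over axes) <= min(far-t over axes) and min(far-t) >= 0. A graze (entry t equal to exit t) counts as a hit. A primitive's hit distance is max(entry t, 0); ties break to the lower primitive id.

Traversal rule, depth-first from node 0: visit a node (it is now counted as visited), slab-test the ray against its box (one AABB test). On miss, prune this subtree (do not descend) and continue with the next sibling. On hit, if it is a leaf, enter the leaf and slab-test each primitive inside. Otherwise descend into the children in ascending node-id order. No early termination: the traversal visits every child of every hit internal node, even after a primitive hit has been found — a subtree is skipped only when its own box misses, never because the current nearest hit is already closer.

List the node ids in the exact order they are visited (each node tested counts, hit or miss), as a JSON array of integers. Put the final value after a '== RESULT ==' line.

Trace the traversal:
N0 x:[-9,24] y:[-15,23] z:[11,50] -> hit [11,23], descend [2, 7, 9, 10]
  N2 x:[-9,15] y:[10,19] z:[29,50] -> miss, prune
  N7 x:[-9,10] y:[-11,1] z:[31,46] -> miss, prune
  N9 x:[3,20] y:[-15,9] z:[13,26] -> miss, prune
  N10 x:[-4,24] y:[10,23] z:[11,28] -> hit [11,23], descend [1, 11, 12]
    N1 x:[18,24] y:[11,23] z:[11,24] -> hit [18,23] leaf, test {P5@t=20, P9(miss)}
    N11 x:[9,14] y:[10,16] z:[23,27] -> miss, prune
    N12 x:[-4,1] y:[11,20] z:[22,28] -> miss, prune

Visited [0, 2, 7, 9, 10, 1, 11, 12]. Tests: 8 box, 1 leaf. Nearest: P5.

== RESULT ==
[0, 2, 7, 9, 10, 1, 11, 12]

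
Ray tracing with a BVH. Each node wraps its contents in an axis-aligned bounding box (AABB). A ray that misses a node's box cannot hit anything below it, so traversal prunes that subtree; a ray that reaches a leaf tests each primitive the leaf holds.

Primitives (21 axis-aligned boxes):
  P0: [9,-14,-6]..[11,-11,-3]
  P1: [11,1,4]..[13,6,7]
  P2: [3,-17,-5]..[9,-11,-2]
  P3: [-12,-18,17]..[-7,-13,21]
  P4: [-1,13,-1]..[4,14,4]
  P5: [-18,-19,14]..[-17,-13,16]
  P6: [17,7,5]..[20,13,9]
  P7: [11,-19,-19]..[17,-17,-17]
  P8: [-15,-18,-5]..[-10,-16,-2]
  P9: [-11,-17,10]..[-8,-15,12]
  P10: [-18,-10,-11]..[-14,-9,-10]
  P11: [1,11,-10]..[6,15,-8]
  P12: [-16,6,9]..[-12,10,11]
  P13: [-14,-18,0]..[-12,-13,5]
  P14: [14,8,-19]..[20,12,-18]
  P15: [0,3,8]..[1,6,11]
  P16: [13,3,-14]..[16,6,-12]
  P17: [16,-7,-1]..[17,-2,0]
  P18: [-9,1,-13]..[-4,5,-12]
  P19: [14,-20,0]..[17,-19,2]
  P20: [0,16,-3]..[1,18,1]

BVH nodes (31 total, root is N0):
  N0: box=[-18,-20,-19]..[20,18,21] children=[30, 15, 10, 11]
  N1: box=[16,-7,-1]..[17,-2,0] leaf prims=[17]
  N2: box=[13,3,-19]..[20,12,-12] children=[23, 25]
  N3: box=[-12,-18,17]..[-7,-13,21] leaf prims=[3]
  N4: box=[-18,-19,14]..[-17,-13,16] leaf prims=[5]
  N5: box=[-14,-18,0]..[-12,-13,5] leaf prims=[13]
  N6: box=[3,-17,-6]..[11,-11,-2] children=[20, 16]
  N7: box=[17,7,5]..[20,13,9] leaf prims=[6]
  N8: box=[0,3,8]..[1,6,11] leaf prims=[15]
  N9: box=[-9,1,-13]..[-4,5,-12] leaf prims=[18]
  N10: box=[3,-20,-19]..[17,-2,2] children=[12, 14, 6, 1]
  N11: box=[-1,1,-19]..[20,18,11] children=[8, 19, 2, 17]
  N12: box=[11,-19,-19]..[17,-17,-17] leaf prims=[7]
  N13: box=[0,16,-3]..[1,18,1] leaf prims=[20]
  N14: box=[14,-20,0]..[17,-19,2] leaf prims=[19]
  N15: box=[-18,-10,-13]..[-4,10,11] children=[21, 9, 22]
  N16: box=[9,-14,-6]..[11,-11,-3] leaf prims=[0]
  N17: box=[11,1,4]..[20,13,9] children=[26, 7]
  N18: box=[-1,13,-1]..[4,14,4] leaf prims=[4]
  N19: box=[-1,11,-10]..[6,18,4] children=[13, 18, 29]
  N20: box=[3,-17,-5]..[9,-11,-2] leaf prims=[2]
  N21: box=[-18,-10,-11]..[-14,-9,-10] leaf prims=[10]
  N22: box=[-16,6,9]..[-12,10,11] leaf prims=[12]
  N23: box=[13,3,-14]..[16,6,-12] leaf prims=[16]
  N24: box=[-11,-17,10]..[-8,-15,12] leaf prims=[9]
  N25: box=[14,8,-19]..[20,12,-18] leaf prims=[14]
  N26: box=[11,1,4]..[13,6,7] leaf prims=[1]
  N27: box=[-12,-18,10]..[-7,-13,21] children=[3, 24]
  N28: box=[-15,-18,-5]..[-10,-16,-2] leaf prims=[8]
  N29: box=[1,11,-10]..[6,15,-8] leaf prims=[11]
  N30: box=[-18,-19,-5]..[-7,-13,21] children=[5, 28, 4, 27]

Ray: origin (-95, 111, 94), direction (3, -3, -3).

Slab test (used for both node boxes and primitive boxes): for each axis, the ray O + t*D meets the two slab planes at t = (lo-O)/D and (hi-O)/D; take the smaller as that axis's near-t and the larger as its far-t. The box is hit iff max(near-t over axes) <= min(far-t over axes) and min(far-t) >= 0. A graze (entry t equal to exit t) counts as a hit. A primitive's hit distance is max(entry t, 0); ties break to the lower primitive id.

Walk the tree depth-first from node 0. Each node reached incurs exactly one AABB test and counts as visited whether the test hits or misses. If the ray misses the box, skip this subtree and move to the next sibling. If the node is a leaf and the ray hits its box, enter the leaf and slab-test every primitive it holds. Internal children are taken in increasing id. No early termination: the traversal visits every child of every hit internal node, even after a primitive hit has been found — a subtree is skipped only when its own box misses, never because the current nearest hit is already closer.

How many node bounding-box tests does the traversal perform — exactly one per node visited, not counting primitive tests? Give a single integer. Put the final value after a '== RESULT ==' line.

Trace the traversal:
N0 x:[77/3,115/3] y:[31,131/3] z:[73/3,113/3] -> hit [31,113/3], descend [10, 11, 15, 30]
  N10 x:[98/3,112/3] y:[113/3,131/3] z:[92/3,113/3] -> miss, prune
  N11 x:[94/3,115/3] y:[31,110/3] z:[83/3,113/3] -> hit [94/3,110/3], descend [2, 8, 17, 19]
    N2 x:[36,115/3] y:[33,36] z:[106/3,113/3] -> hit [36,36], descend [23, 25]
      N23 x:[36,37] y:[35,36] z:[106/3,36] -> hit [36,36] leaf, test {P16@t=36}
      N25 x:[109/3,115/3] y:[33,103/3] z:[112/3,113/3] -> miss, prune
    N8 x:[95/3,32] y:[35,36] z:[83/3,86/3] -> miss, prune
    N17 x:[106/3,115/3] y:[98/3,110/3] z:[85/3,30] -> miss, prune
    N19 x:[94/3,101/3] y:[31,100/3] z:[30,104/3] -> hit [94/3,100/3], descend [13, 18, 29]
      N13 x:[95/3,32] y:[31,95/3] z:[31,97/3] -> hit [95/3,95/3] leaf, test {P20@t=95/3}
      N18 x:[94/3,33] y:[97/3,98/3] z:[30,95/3] -> miss, prune
      N29 x:[32,101/3] y:[32,100/3] z:[34,104/3] -> miss, prune
  N15 x:[77/3,91/3] y:[101/3,121/3] z:[83/3,107/3] -> miss, prune
  N30 x:[77/3,88/3] y:[124/3,130/3] z:[73/3,33] -> miss, prune

Visited [0, 10, 11, 2, 23, 25, 8, 17, 19, 13, 18, 29, 15, 30]. Tests: 14 box, 2 leaf. Nearest: P20.

== RESULT ==
14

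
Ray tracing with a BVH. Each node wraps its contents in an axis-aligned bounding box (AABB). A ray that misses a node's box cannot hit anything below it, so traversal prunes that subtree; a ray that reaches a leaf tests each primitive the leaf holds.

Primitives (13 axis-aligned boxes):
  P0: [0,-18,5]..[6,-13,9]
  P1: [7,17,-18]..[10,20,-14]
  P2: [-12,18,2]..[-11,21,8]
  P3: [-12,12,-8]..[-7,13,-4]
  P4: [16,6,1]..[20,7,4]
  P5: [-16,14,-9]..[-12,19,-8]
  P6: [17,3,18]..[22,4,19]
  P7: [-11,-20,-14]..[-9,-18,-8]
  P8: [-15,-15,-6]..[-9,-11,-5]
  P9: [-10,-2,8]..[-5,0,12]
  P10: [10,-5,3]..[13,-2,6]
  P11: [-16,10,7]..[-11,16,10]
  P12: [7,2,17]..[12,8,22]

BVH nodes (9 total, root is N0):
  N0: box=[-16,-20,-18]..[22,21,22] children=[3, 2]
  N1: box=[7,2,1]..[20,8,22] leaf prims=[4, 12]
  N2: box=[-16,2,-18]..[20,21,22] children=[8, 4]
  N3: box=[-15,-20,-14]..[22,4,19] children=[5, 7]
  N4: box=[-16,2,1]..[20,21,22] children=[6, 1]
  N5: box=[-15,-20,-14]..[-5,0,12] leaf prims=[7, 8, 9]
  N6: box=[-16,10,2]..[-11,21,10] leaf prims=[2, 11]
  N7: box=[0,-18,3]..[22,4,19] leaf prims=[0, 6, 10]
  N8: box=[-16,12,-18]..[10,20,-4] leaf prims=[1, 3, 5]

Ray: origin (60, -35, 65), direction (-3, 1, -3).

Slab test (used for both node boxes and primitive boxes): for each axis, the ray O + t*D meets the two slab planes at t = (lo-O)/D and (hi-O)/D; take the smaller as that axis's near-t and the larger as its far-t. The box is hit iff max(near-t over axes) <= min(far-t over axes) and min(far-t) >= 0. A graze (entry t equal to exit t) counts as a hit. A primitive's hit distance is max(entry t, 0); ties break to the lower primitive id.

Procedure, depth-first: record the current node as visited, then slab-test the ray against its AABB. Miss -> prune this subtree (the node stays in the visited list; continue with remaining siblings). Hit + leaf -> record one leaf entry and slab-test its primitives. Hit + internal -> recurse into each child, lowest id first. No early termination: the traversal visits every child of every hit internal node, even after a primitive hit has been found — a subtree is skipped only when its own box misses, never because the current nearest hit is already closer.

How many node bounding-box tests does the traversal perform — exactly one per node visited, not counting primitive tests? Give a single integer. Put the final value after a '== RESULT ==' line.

Trace the traversal:
N0 x:[38/3,76/3] y:[15,56] z:[43/3,83/3] -> hit [15,76/3], descend [2, 3]
  N2 x:[40/3,76/3] y:[37,56] z:[43/3,83/3] -> miss, prune
  N3 x:[38/3,25] y:[15,39] z:[46/3,79/3] -> hit [46/3,25], descend [5, 7]
    N5 x:[65/3,25] y:[15,35] z:[53/3,79/3] -> hit [65/3,25] leaf, test {P7(miss), P8@t=70/3, P9(miss)}
    N7 x:[38/3,20] y:[17,39] z:[46/3,62/3] -> hit [17,20] leaf, test {P0@t=56/3, P6(miss), P10(miss)}

order=[0, 2, 3, 5, 7]  |boxes|=5  |leaves|=2  hit=P0

== RESULT ==
5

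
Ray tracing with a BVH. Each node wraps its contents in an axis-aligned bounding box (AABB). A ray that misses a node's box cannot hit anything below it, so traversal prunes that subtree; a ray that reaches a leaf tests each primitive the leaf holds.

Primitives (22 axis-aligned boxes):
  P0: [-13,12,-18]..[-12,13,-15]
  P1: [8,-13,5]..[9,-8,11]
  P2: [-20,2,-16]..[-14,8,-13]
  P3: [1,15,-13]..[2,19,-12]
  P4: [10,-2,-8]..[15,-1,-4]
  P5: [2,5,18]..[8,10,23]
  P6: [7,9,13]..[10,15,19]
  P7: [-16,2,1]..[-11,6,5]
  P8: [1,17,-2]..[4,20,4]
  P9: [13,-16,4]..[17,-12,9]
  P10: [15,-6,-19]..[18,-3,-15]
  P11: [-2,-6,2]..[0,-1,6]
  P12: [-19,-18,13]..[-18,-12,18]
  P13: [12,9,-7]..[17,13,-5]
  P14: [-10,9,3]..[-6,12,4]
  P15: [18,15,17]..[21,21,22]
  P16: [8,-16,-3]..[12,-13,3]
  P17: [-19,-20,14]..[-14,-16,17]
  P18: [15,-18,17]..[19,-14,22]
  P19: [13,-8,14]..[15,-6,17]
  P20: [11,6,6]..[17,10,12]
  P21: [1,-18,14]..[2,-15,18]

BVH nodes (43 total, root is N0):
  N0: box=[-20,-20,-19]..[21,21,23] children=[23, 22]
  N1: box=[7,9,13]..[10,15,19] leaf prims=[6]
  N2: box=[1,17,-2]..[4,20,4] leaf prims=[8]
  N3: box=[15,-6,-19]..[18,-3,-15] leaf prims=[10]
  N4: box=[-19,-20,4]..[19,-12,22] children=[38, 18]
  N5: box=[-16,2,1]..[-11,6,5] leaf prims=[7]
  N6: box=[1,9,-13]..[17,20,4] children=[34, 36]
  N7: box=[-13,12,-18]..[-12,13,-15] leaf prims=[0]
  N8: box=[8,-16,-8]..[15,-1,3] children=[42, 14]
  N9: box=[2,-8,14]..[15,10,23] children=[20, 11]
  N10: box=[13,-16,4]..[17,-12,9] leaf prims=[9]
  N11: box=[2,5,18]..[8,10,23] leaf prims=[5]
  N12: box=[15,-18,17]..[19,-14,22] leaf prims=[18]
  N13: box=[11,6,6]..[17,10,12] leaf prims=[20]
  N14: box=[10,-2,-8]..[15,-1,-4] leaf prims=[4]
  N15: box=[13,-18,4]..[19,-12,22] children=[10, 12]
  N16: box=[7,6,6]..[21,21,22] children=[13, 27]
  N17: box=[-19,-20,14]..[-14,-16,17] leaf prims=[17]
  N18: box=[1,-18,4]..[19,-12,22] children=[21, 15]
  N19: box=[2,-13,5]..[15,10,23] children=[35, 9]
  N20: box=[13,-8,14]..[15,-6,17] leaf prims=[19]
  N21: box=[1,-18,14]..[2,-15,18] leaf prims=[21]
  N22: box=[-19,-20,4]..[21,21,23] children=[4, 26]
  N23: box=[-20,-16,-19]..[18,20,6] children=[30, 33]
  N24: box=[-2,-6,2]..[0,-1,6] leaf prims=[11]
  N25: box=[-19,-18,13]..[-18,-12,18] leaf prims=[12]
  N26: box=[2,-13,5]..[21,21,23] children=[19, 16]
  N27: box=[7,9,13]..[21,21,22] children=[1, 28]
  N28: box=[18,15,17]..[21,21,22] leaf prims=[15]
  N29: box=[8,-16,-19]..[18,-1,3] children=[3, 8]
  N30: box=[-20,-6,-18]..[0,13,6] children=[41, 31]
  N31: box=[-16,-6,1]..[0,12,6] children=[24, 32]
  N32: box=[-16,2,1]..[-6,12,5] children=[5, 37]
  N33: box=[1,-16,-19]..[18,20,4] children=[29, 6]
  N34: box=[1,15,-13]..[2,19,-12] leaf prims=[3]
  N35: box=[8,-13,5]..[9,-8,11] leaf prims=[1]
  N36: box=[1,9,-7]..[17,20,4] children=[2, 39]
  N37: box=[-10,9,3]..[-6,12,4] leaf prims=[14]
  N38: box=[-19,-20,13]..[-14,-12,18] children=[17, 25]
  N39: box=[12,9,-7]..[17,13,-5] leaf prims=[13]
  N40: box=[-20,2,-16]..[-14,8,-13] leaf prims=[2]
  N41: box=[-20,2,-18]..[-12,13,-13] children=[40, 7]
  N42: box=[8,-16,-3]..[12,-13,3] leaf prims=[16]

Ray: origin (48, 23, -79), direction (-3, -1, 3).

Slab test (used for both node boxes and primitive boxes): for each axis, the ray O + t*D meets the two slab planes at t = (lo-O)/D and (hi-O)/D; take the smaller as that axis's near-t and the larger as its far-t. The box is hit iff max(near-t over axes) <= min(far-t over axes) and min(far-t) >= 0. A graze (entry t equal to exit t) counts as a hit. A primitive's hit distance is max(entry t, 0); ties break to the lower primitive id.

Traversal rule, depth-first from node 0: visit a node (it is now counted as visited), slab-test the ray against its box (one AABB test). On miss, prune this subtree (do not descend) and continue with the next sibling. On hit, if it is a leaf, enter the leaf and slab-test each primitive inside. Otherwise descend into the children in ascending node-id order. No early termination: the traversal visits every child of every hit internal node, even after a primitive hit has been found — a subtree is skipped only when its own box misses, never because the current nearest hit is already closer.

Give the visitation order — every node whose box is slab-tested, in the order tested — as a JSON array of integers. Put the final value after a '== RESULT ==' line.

Walk:
N0 x:[9,68/3] y:[2,43] z:[20,34] -> hit [20,68/3], descend [22, 23]
  N22 x:[9,67/3] y:[2,43] z:[83/3,34] -> miss, prune
  N23 x:[10,68/3] y:[3,39] z:[20,85/3] -> hit [20,68/3], descend [30, 33]
    N30 x:[16,68/3] y:[10,29] z:[61/3,85/3] -> hit [61/3,68/3], descend [31, 41]
      N31 x:[16,64/3] y:[11,29] z:[80/3,85/3] -> miss, prune
      N41 x:[20,68/3] y:[10,21] z:[61/3,22] -> hit [61/3,21], descend [7, 40]
        N7 x:[20,61/3] y:[10,11] z:[61/3,64/3] -> miss, prune
        N40 x:[62/3,68/3] y:[15,21] z:[21,22] -> hit [21,21] leaf, test {P2@t=21}
    N33 x:[10,47/3] y:[3,39] z:[20,83/3] -> miss, prune

Summary -> nodes [0, 22, 23, 30, 31, 41, 7, 40, 33]; box-tests=9; leaf-entries=1; first=P2

== RESULT ==
[0, 22, 23, 30, 31, 41, 7, 40, 33]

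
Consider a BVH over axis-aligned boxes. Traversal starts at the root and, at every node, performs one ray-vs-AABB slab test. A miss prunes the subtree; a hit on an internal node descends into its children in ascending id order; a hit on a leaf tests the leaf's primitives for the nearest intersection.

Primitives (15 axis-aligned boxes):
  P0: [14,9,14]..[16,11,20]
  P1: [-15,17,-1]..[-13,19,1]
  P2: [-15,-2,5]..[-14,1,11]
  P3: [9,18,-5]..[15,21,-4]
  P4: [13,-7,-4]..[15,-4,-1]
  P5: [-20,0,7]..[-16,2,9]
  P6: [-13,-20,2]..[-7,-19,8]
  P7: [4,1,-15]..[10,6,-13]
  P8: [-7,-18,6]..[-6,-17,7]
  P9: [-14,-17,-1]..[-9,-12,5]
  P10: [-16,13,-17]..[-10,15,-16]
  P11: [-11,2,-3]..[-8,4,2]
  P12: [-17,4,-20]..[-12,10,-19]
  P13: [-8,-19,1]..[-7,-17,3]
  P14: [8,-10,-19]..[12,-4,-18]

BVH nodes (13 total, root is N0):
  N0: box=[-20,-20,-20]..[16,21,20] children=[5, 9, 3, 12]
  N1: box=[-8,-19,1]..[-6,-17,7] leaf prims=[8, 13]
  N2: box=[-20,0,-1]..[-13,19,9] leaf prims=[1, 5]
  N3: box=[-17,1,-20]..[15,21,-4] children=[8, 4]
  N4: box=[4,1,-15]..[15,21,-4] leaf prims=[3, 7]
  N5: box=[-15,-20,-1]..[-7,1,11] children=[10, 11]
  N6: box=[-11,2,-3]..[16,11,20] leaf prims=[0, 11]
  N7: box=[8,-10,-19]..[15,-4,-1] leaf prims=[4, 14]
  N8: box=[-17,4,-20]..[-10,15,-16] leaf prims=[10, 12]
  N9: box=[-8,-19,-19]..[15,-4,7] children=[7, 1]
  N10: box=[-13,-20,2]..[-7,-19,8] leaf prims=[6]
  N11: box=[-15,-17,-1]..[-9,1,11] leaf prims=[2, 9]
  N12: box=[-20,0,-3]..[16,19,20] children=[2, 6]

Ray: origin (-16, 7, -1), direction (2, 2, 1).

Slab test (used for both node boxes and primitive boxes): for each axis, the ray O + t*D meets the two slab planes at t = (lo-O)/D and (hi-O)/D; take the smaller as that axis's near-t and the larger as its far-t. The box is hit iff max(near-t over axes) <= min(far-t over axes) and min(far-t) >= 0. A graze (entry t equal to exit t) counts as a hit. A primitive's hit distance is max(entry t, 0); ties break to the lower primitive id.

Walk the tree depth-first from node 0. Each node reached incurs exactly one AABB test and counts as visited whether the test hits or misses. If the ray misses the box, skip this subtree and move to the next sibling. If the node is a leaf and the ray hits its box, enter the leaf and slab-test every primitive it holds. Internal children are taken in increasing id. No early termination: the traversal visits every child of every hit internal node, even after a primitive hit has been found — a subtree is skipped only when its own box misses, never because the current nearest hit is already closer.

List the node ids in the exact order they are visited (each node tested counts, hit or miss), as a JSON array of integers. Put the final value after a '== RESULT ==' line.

Walk:
N0 x:[-2,16] y:[-27/2,7] z:[-19,21] -> hit [-2,7], descend [3, 5, 9, 12]
  N3 x:[-1/2,31/2] y:[-3,7] z:[-19,-3] -> miss, prune
  N5 x:[1/2,9/2] y:[-27/2,-3] z:[0,12] -> miss, prune
  N9 x:[4,31/2] y:[-13,-11/2] z:[-18,8] -> miss, prune
  N12 x:[-2,16] y:[-7/2,6] z:[-2,21] -> hit [-2,6], descend [2, 6]
    N2 x:[-2,3/2] y:[-7/2,6] z:[0,10] -> hit [0,3/2] leaf, test {P1(miss), P5(miss)}
    N6 x:[5/2,16] y:[-5/2,2] z:[-2,21] -> miss, prune

7 AABB tests over nodes [0, 3, 5, 9, 12, 2, 6]; 1 leaf entered; closest miss.

== RESULT ==
[0, 3, 5, 9, 12, 2, 6]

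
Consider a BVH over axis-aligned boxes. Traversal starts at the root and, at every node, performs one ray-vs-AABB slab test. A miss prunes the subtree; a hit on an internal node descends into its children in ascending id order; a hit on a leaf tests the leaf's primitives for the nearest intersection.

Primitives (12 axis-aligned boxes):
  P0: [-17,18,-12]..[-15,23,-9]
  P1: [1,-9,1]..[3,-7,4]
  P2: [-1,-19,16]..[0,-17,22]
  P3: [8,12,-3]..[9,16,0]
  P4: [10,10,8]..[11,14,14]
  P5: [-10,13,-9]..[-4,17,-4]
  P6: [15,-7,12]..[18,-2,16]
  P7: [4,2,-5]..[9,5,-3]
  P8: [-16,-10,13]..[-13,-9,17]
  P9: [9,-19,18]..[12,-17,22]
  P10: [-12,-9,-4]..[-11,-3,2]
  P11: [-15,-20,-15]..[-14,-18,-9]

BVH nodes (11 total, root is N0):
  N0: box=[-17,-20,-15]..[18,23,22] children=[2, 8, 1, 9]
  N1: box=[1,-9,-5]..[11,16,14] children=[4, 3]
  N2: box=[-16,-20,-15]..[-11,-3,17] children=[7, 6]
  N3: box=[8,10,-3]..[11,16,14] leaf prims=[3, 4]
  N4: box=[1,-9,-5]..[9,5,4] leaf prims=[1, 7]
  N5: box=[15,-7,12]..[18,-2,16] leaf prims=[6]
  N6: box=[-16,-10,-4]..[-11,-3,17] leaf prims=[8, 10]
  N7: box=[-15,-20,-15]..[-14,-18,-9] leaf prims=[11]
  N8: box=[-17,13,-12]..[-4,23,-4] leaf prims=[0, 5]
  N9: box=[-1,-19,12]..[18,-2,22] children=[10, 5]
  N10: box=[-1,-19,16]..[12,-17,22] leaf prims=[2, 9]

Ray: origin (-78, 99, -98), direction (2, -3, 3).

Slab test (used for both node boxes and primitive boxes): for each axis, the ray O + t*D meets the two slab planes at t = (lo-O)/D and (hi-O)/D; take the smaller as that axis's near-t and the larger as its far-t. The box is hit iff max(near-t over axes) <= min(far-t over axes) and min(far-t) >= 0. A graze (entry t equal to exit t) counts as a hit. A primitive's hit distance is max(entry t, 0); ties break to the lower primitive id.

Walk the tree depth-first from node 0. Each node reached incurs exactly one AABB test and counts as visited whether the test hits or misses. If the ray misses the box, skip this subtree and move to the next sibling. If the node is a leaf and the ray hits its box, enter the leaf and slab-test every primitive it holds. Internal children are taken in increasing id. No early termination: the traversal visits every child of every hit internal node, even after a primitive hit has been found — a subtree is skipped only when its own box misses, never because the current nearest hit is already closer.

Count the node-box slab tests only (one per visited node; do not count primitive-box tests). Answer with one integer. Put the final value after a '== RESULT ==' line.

Walk:
N0 x:[61/2,48] y:[76/3,119/3] z:[83/3,40] -> hit [61/2,119/3], descend [1, 2, 8, 9]
  N1 x:[79/2,89/2] y:[83/3,36] z:[31,112/3] -> miss, prune
  N2 x:[31,67/2] y:[34,119/3] z:[83/3,115/3] -> miss, prune
  N8 x:[61/2,37] y:[76/3,86/3] z:[86/3,94/3] -> miss, prune
  N9 x:[77/2,48] y:[101/3,118/3] z:[110/3,40] -> hit [77/2,118/3], descend [5, 10]
    N5 x:[93/2,48] y:[101/3,106/3] z:[110/3,38] -> miss, prune
    N10 x:[77/2,45] y:[116/3,118/3] z:[38,40] -> hit [116/3,118/3] leaf, test {P2@t=116/3, P9(miss)}

7 AABB tests over nodes [0, 1, 2, 8, 9, 5, 10]; 1 leaf entered; closest P2.

== RESULT ==
7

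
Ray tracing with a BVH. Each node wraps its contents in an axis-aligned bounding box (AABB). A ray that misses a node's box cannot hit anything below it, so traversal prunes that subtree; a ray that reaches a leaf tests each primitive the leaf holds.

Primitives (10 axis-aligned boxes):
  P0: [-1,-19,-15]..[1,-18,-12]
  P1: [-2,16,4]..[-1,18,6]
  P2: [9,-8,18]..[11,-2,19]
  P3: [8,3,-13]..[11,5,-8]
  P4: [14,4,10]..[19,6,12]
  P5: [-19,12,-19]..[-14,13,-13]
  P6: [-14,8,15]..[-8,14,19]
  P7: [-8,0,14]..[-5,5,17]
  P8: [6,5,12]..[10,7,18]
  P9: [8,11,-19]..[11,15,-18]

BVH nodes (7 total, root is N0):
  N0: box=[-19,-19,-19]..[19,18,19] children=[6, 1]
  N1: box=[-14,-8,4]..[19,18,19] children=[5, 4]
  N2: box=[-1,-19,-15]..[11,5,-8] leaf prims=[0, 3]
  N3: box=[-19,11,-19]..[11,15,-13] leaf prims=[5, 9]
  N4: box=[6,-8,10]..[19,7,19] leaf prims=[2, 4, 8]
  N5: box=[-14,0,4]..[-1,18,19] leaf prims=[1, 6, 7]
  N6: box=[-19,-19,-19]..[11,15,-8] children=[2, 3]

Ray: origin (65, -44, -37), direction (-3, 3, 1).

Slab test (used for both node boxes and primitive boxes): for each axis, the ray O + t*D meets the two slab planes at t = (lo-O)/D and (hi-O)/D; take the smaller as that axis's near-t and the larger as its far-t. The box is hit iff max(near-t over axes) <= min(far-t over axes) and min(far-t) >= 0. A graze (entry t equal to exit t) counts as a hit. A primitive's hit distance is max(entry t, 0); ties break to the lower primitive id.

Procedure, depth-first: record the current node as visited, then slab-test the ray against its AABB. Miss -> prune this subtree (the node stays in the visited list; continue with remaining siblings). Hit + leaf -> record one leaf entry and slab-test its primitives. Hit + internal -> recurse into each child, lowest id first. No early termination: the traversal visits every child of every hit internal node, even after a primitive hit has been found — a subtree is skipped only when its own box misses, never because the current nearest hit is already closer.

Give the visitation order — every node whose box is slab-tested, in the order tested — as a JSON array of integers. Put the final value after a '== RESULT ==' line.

Walk:
N0 x:[46/3,28] y:[25/3,62/3] z:[18,56] -> hit [18,62/3], descend [1, 6]
  N1 x:[46/3,79/3] y:[12,62/3] z:[41,56] -> miss, prune
  N6 x:[18,28] y:[25/3,59/3] z:[18,29] -> hit [18,59/3], descend [2, 3]
    N2 x:[18,22] y:[25/3,49/3] z:[22,29] -> miss, prune
    N3 x:[18,28] y:[55/3,59/3] z:[18,24] -> hit [55/3,59/3] leaf, test {P5(miss), P9@t=55/3}

Summary -> nodes [0, 1, 6, 2, 3]; box-tests=5; leaf-entries=1; first=P9

== RESULT ==
[0, 1, 6, 2, 3]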